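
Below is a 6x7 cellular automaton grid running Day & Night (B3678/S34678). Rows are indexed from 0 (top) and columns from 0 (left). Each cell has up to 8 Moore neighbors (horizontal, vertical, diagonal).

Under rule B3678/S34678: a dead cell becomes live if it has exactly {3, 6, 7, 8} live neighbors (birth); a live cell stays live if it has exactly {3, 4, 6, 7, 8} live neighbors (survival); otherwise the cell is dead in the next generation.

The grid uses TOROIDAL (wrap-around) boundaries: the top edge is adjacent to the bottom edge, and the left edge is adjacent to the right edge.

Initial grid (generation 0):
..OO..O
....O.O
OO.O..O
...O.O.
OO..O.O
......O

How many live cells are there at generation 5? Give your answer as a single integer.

Simulating step by step:
Generation 0 (given above): 16 live cells
Generation 1: 14 live cells
O......
.O....O
O.O...O
O....O.
O.....O
.OOO..O
Generation 2: 15 live cells
O.....O
.O....O
O....OO
O.....O
O.O..OO
.O....O
Generation 3: 10 live cells
.O...OO
O......
.O...O.
......O
.....O.
OO.....
Generation 4: 12 live cells
.O....O
OO...O.
O.....O
.....O.
O.....O
O....O.
Generation 5: 12 live cells
.O...OO
.O.....
OO...OO
.......
.....OO
OO.....
Population at generation 5: 12

Answer: 12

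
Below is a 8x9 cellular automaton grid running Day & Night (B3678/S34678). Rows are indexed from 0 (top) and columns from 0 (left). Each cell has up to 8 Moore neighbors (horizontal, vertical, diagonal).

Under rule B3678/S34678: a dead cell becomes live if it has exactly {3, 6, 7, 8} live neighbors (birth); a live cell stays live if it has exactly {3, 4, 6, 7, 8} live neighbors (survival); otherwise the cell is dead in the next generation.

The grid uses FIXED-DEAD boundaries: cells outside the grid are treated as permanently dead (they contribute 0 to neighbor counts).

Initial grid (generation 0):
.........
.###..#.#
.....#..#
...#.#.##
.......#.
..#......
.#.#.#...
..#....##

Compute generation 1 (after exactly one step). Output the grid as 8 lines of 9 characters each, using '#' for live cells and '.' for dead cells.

Answer: ..#......
.......#.
...#....#
....#..##
......#.#
.........
.........
.........

Derivation:
Simulating step by step:
Generation 0 (given above): 19 live cells
Generation 1: 9 live cells
(generation 1 grid is the final answer)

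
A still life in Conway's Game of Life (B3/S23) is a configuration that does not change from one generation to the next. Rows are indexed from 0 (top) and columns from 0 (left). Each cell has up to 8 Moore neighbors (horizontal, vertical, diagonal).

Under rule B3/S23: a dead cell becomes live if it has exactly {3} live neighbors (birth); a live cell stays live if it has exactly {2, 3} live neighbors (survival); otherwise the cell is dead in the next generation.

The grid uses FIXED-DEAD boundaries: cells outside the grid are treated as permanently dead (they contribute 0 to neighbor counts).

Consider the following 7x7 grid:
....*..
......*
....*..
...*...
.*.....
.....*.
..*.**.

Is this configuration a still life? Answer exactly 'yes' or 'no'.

Answer: no

Derivation:
Compute generation 1 and compare to generation 0 (given above):
Generation 1:
.......
.....*.
.......
.......
.......
....**.
....**.
Cell (0,4) differs: gen0=1 vs gen1=0 -> NOT a still life.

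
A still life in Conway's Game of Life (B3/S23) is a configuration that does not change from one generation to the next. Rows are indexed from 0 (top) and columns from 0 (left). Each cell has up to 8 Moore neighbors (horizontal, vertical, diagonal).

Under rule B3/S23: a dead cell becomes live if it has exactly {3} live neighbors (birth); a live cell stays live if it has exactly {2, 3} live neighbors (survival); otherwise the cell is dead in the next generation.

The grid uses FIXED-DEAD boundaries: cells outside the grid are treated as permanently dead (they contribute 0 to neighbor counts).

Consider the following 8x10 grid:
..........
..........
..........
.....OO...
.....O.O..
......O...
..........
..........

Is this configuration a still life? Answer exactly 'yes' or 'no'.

Compute generation 1 and compare to generation 0 (given above):
Generation 1:
..........
..........
..........
.....OO...
.....O.O..
......O...
..........
..........
The grids are IDENTICAL -> still life.

Answer: yes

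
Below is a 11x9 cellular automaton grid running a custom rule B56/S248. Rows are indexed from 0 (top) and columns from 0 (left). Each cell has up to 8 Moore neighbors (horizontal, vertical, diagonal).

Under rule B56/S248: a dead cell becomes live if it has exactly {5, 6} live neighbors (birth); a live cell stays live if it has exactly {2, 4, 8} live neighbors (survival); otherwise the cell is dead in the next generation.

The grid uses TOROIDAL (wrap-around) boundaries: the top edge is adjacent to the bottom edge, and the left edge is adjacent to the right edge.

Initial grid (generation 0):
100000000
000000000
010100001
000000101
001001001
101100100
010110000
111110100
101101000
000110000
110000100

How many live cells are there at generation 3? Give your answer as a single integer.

Simulating step by step:
Generation 0 (given above): 31 live cells
Generation 1: 14 live cells
100000000
000000000
000000000
000000001
001001001
101100000
000010000
000000000
110010000
000000000
110000000
Generation 2: 6 live cells
100000000
000000000
000000000
000000000
001000001
001000000
000000000
000000000
000000000
000000000
110000000
Generation 3: 3 live cells
100000000
000000000
000000000
000000000
000000000
000000000
000000000
000000000
000000000
000000000
110000000
Population at generation 3: 3

Answer: 3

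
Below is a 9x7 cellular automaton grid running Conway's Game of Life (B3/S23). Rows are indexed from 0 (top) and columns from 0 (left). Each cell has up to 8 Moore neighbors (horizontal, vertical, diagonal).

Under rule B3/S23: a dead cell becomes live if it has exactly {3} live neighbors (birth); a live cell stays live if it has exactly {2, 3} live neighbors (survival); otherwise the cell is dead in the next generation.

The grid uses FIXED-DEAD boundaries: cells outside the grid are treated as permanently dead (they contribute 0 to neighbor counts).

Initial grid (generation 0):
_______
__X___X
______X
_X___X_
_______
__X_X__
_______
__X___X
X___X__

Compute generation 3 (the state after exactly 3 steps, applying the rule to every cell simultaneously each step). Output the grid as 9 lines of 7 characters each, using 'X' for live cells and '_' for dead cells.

Answer: _______
_______
_______
_______
_______
_______
_______
_______
_______

Derivation:
Simulating step by step:
Generation 0 (given above): 11 live cells
Generation 1: 3 live cells
_______
_______
_____XX
_______
_______
_______
___X___
_______
_______
Generation 2: 0 live cells
_______
_______
_______
_______
_______
_______
_______
_______
_______
Generation 3: 0 live cells
(generation 3 grid is the final answer)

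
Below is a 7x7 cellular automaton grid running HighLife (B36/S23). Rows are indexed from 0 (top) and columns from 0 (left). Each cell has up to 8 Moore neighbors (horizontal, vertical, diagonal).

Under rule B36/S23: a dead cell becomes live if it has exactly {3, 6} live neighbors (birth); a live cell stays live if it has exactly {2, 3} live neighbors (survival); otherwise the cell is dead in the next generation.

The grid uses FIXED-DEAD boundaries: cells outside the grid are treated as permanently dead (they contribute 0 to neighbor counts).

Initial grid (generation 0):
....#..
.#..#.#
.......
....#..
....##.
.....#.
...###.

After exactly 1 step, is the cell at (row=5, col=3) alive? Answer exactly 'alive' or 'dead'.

Answer: alive

Derivation:
Simulating step by step:
Generation 0 (given above): 11 live cells
Generation 1: 12 live cells
.....#.
.....#.
.....#.
....##.
....##.
...##.#
....##.

Cell (5,3) at generation 1: 1 -> alive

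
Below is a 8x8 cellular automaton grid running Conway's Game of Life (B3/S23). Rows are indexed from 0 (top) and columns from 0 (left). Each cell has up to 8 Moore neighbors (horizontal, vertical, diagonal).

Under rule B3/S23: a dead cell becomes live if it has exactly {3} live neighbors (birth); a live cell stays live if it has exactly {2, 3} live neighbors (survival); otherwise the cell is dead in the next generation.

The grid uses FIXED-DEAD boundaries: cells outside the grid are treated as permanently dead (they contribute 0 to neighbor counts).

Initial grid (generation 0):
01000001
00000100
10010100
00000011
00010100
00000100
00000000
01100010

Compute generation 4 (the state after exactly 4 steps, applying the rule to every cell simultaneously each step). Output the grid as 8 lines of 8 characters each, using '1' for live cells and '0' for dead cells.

Simulating step by step:
Generation 0 (given above): 14 live cells
Generation 1: 9 live cells
00000000
00001010
00001100
00000110
00001100
00001000
00000000
00000000
Generation 2: 7 live cells
00000000
00001000
00001000
00000010
00001010
00001100
00000000
00000000
Generation 3: 5 live cells
00000000
00000000
00000100
00000000
00001010
00001100
00000000
00000000
Generation 4: 4 live cells
(generation 4 grid is the final answer)

Answer: 00000000
00000000
00000000
00000100
00001000
00001100
00000000
00000000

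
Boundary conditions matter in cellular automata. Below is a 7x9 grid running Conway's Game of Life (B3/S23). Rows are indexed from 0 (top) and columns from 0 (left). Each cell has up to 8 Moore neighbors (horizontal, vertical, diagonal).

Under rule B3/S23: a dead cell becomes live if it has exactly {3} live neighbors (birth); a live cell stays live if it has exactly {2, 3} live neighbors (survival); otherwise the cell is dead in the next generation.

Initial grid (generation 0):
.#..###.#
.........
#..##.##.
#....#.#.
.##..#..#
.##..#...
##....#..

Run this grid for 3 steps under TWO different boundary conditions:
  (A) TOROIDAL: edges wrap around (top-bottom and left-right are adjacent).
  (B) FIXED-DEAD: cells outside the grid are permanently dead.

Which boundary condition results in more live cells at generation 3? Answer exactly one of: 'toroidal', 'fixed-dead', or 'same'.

Answer: toroidal

Derivation:
Under TOROIDAL boundary, generation 3:
#...##..#
....###..
..#...##.
...#...#.
##.#...##
..##.....
...###...
Population = 22

Under FIXED-DEAD boundary, generation 3:
.........
.........
......###
.###.....
..#.##.##
..#####..
.#####...
Population = 21

Comparison: toroidal=22, fixed-dead=21 -> toroidal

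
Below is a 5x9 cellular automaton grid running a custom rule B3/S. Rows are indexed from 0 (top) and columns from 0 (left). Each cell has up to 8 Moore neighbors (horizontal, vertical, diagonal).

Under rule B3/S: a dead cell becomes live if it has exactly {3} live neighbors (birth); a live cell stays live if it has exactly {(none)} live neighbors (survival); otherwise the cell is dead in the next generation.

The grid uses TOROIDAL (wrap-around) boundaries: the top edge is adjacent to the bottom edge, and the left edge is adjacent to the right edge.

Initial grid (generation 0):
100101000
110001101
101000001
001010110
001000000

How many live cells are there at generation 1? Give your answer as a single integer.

Answer: 13

Derivation:
Simulating step by step:
Generation 0 (given above): 16 live cells
Generation 1: 13 live cells
001010101
001010010
000100000
000000001
010011100
Population at generation 1: 13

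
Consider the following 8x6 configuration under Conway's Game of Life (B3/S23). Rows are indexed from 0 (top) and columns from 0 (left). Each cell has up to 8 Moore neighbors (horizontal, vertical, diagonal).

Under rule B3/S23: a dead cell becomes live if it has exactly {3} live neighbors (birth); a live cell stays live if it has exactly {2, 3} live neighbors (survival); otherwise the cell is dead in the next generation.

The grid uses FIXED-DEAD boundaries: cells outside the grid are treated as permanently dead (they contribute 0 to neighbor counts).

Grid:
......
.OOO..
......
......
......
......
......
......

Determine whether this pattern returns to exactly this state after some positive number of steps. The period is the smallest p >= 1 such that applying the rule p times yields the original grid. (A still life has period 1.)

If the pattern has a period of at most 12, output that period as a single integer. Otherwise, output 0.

Answer: 2

Derivation:
Simulating and comparing each generation to the original:
Gen 0 (original, given above): 3 live cells
Gen 1: 3 live cells, differs from original
Gen 2: 3 live cells, MATCHES original -> period = 2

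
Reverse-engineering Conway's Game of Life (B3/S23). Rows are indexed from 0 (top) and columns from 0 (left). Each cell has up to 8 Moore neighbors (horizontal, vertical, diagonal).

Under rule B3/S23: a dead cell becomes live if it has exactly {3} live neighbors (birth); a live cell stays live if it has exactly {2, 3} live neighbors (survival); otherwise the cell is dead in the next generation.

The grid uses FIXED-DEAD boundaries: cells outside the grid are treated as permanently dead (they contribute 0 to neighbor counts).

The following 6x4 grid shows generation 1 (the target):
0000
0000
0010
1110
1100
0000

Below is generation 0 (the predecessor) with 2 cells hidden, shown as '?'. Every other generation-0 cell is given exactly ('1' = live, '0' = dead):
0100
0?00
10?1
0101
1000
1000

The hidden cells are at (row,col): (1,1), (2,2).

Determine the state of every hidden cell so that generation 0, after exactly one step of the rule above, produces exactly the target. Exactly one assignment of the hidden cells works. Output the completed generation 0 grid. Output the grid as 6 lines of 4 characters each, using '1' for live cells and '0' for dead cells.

Answer: 0100
0000
1001
0101
1000
1000

Derivation:
Hidden generation-0 cells (in order): (1,1), (2,2).
A hidden cell only influences target cells in its own 3x3 neighborhood. Try each of the 2^2 = 4 assignments, step the completed generation 0 forward once under B3/S23, and compare with the target:
  (1,1)=0 (2,2)=0 -> step reproduces the target at every cell -> ACCEPT
  (1,1)=0 (2,2)=1 -> step gives (1,1)='1' but target has '0' -> reject
  (1,1)=1 (2,2)=0 -> step gives (1,0)='1' but target has '0' -> reject
  (1,1)=1 (2,2)=1 -> step gives (1,0)='1' but target has '0' -> reject
Unique solution: (1,1)=dead, (2,2)=dead.
Check: live-neighbor counts of every cell in the completed generation 0:
1010
2221
1231
3231
2321
1200
Applying B3/S23 to generation 0 with these counts gives:
0000
0000
0010
1110
1100
0000
which matches the target exactly.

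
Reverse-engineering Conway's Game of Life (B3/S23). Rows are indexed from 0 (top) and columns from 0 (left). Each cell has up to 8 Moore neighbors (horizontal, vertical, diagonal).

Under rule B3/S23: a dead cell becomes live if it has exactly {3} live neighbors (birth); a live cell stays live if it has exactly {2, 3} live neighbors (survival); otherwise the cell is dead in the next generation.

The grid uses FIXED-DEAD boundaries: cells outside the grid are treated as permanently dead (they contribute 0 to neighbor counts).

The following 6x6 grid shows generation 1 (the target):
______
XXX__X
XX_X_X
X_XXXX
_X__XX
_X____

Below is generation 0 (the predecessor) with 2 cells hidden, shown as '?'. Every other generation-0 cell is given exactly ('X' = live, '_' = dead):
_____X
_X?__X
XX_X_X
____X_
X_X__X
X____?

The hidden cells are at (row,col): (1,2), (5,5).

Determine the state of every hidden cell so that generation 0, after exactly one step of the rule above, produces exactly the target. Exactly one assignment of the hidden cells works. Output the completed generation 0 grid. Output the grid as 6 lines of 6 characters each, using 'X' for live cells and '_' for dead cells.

Hidden generation-0 cells (in order): (1,2), (5,5).
A hidden cell only influences target cells in its own 3x3 neighborhood. Try each of the 2^2 = 4 assignments, step the completed generation 0 forward once under B3/S23, and compare with the target:
  (1,2)=_ (5,5)=_ -> step gives (2,2)='X' but target has '_' -> reject
  (1,2)=_ (5,5)=X -> step gives (2,2)='X' but target has '_' -> reject
  (1,2)=X (5,5)=_ -> step gives (4,4)='_' but target has 'X' -> reject
  (1,2)=X (5,5)=X -> step reproduces the target at every cell -> ACCEPT
Unique solution: (1,2)=live, (5,5)=live.
Check: live-neighbor counts of every cell in the completed generation 0:
122121
333242
234242
343333
130232
131121
Applying B3/S23 to generation 0 with these counts gives:
______
XXX__X
XX_X_X
X_XXXX
_X__XX
_X____
which matches the target exactly.

Answer: _____X
_XX__X
XX_X_X
____X_
X_X__X
X____X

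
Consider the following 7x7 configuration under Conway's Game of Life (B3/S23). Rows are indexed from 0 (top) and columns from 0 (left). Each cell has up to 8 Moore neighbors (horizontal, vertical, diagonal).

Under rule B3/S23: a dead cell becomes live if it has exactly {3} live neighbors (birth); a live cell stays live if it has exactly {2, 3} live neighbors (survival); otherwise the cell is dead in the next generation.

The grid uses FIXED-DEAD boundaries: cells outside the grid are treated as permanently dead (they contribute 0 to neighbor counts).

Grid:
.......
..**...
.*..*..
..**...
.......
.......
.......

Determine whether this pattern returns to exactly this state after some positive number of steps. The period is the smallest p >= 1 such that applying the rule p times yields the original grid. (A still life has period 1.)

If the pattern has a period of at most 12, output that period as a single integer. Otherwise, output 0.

Answer: 1

Derivation:
Simulating and comparing each generation to the original:
Gen 0 (original, given above): 6 live cells
Gen 1: 6 live cells, MATCHES original -> period = 1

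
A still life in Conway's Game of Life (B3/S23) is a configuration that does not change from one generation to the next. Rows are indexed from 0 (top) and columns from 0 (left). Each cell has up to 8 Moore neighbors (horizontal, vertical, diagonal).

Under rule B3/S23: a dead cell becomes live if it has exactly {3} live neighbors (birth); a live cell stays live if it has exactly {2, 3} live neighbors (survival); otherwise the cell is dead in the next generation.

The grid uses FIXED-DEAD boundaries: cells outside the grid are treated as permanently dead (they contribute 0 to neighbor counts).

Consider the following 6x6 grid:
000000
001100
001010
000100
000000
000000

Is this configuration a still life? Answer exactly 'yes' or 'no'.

Answer: yes

Derivation:
Compute generation 1 and compare to generation 0 (given above):
Generation 1:
000000
001100
001010
000100
000000
000000
The grids are IDENTICAL -> still life.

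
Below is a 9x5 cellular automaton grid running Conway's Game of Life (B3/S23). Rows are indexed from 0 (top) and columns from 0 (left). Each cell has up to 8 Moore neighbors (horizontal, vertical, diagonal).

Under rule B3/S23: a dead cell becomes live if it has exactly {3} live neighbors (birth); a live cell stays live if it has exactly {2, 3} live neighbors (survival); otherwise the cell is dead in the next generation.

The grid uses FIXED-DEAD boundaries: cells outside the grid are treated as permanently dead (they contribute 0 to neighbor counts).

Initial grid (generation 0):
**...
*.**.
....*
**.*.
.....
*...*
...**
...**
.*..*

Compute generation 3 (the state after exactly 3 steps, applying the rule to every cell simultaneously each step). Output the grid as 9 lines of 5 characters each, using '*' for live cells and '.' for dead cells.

Answer: ..**.
*...*
...*.
***..
.....
.....
.....
..***
.....

Derivation:
Simulating step by step:
Generation 0 (given above): 17 live cells
Generation 1: 15 live cells
***..
*.**.
*...*
.....
**...
...**
.....
..*..
...**
Generation 2: 13 live cells
*.**.
*.**.
.*.*.
**...
.....
.....
...*.
...*.
...*.
Generation 3: 11 live cells
(generation 3 grid is the final answer)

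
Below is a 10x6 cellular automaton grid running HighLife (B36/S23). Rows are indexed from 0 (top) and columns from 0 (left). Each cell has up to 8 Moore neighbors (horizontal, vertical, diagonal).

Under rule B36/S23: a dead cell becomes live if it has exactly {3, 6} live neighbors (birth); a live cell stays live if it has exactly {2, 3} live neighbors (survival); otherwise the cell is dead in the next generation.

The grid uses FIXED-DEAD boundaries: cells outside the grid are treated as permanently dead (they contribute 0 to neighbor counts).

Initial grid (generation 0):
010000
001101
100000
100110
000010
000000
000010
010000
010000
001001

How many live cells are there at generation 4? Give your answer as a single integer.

Simulating step by step:
Generation 0 (given above): 14 live cells
Generation 1: 11 live cells
001000
011000
011000
000110
000110
000000
000000
000000
011000
000000
Generation 2: 7 live cells
011000
000100
010000
000010
000110
000000
000000
000000
000000
000000
Generation 3: 6 live cells
001000
010000
000000
000110
000110
000000
000000
000000
000000
000000
Generation 4: 4 live cells
000000
000000
000000
000110
000110
000000
000000
000000
000000
000000
Population at generation 4: 4

Answer: 4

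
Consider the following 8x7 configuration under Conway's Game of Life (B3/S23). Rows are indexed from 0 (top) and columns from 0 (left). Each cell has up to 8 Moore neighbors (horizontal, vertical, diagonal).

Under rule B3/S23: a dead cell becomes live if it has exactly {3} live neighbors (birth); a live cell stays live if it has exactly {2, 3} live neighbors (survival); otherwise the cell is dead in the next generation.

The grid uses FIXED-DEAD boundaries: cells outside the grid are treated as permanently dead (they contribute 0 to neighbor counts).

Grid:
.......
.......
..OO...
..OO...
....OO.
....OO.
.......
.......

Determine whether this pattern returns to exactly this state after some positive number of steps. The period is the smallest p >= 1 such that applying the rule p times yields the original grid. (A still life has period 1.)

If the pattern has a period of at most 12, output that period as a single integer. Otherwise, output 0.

Simulating and comparing each generation to the original:
Gen 0 (original, given above): 8 live cells
Gen 1: 6 live cells, differs from original
Gen 2: 8 live cells, MATCHES original -> period = 2

Answer: 2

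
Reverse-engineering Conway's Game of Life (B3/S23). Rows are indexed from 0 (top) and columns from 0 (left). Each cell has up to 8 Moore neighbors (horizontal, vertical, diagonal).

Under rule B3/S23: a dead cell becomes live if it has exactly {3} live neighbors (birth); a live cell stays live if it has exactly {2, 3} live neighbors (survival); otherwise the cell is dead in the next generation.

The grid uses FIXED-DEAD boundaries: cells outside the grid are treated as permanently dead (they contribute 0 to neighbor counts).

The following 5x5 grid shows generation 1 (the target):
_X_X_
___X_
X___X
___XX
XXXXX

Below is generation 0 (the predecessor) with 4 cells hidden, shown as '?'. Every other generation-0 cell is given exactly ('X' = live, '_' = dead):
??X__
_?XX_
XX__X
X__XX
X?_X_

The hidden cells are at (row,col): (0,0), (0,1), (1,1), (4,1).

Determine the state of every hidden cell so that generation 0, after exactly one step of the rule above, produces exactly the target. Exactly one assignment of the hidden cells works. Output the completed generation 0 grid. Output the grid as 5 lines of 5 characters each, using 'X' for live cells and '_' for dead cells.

Answer: _XX__
_XXX_
XX__X
X__XX
XX_X_

Derivation:
Hidden generation-0 cells (in order): (0,0), (0,1), (1,1), (4,1).
A hidden cell only influences target cells in its own 3x3 neighborhood. Try each of the 2^4 = 16 assignments, step the completed generation 0 forward once under B3/S23, and compare with the target:
  (0,0)=_ (0,1)=_ (1,1)=_ (4,1)=_ -> step gives (0,1)='_' but target has 'X' -> reject
  (0,0)=_ (0,1)=_ (1,1)=_ (4,1)=X -> step gives (0,1)='_' but target has 'X' -> reject
  (0,0)=_ (0,1)=_ (1,1)=X (4,1)=_ -> step gives (0,2)='X' but target has '_' -> reject
  (0,0)=_ (0,1)=_ (1,1)=X (4,1)=X -> step gives (0,2)='X' but target has '_' -> reject
  (0,0)=_ (0,1)=X (1,1)=_ (4,1)=_ -> step gives (0,2)='X' but target has '_' -> reject
  (0,0)=_ (0,1)=X (1,1)=_ (4,1)=X -> step gives (0,2)='X' but target has '_' -> reject
  (0,0)=_ (0,1)=X (1,1)=X (4,1)=_ -> step gives (3,0)='X' but target has '_' -> reject
  (0,0)=_ (0,1)=X (1,1)=X (4,1)=X -> step reproduces the target at every cell -> ACCEPT
  (0,0)=X (0,1)=_ (1,1)=_ (4,1)=_ -> step gives (0,2)='X' but target has '_' -> reject
  (0,0)=X (0,1)=_ (1,1)=_ (4,1)=X -> step gives (0,2)='X' but target has '_' -> reject
  (0,0)=X (0,1)=_ (1,1)=X (4,1)=_ -> step gives (0,1)='_' but target has 'X' -> reject
  (0,0)=X (0,1)=_ (1,1)=X (4,1)=X -> step gives (0,1)='_' but target has 'X' -> reject
  (0,0)=X (0,1)=X (1,1)=_ (4,1)=_ -> step gives (0,2)='X' but target has '_' -> reject
  (0,0)=X (0,1)=X (1,1)=_ (4,1)=X -> step gives (0,2)='X' but target has '_' -> reject
  (0,0)=X (0,1)=X (1,1)=X (4,1)=_ -> step gives (0,0)='X' but target has '_' -> reject
  (0,0)=X (0,1)=X (1,1)=X (4,1)=X -> step gives (0,0)='X' but target has '_' -> reject
Unique solution: (0,0)=dead, (0,1)=live, (1,1)=live, (4,1)=live.
Check: live-neighbor counts of every cell in the completed generation 0:
23431
45532
34553
45433
22323
Applying B3/S23 to generation 0 with these counts gives:
_X_X_
___X_
X___X
___XX
XXXXX
which matches the target exactly.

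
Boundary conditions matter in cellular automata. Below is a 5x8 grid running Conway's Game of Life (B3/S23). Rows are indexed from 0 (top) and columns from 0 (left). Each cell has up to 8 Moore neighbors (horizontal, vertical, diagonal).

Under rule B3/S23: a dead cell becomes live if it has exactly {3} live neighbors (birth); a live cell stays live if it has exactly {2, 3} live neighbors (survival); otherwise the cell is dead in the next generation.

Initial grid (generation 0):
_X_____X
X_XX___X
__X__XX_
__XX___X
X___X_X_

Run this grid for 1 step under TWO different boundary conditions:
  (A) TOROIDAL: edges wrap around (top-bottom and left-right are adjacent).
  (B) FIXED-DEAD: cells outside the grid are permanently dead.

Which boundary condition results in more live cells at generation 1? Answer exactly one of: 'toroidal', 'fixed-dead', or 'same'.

Under TOROIDAL boundary, generation 1:
_XXX__X_
X_XX___X
X___X_X_
_XXXX__X
XXXX__X_
Population = 21

Under FIXED-DEAD boundary, generation 1:
_XX_____
__XX___X
____X_XX
_XXXX__X
___X____
Population = 14

Comparison: toroidal=21, fixed-dead=14 -> toroidal

Answer: toroidal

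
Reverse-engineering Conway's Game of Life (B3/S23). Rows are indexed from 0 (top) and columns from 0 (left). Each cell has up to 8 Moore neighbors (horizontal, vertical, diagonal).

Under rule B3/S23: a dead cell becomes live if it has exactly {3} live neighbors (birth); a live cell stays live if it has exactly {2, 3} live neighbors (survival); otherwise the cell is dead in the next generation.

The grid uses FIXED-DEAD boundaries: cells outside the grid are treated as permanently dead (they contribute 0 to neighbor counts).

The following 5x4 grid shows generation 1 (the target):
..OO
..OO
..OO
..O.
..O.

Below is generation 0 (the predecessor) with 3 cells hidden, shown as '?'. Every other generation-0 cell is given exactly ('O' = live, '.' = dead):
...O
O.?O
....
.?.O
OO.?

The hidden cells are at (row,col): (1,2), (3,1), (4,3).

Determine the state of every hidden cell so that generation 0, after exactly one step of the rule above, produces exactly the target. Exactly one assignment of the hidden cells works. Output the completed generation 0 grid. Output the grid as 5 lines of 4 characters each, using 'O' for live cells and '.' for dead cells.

Answer: ...O
O.OO
....
...O
OO.O

Derivation:
Hidden generation-0 cells (in order): (1,2), (3,1), (4,3).
A hidden cell only influences target cells in its own 3x3 neighborhood. Try each of the 2^3 = 8 assignments, step the completed generation 0 forward once under B3/S23, and compare with the target:
  (1,2)=. (3,1)=. (4,3)=. -> step gives (0,2)='.' but target has 'O' -> reject
  (1,2)=. (3,1)=. (4,3)=O -> step gives (0,2)='.' but target has 'O' -> reject
  (1,2)=. (3,1)=O (4,3)=. -> step gives (0,2)='.' but target has 'O' -> reject
  (1,2)=. (3,1)=O (4,3)=O -> step gives (0,2)='.' but target has 'O' -> reject
  (1,2)=O (3,1)=. (4,3)=. -> step gives (3,2)='.' but target has 'O' -> reject
  (1,2)=O (3,1)=. (4,3)=O -> step reproduces the target at every cell -> ACCEPT
  (1,2)=O (3,1)=O (4,3)=. -> step gives (2,1)='O' but target has '.' -> reject
  (1,2)=O (3,1)=O (4,3)=O -> step gives (2,1)='O' but target has '.' -> reject
Unique solution: (1,2)=live, (3,1)=dead, (4,3)=live.
Check: live-neighbor counts of every cell in the completed generation 0:
1232
0222
1233
2231
1131
Applying B3/S23 to generation 0 with these counts gives:
..OO
..OO
..OO
..O.
..O.
which matches the target exactly.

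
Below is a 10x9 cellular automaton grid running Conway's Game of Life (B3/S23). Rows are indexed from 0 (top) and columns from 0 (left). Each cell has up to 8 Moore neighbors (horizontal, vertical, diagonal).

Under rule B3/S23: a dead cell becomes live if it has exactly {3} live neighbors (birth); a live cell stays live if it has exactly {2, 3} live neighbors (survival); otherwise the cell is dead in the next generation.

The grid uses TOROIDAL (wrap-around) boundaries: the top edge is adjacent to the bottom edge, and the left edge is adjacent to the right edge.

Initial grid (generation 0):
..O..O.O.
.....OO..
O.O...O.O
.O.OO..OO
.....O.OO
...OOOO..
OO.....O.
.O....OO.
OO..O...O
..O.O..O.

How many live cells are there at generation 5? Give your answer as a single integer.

Simulating step by step:
Generation 0 (given above): 34 live cells
Generation 1: 47 live cells
...OOO.O.
.O...O..O
OOOOO.O.O
.OOOOO...
O.O.....O
O...OO...
OOO.O..OO
..O...OO.
OOOO.OO.O
O.O.OOOO.
Generation 2: 26 live cells
OOOO...O.
.O......O
......OOO
.....O.O.
O.O.....O
..O.OO.O.
O.O.O..O.
....O....
O........
O........
Generation 3: 28 live cells
..O......
.O....O..
O.....O.O
O........
.O.OOO.OO
O.O.OOOO.
.O..O.O.O
.O.O....O
.........
O.O......
Generation 4: 27 live cells
..O......
OO.....O.
OO.....OO
.O..OOO..
.OOO...O.
..O......
.O..O.O.O
..O....O.
OOO......
.O.......
Generation 5: 29 live cells
O.O......
..O....O.
..O..O.O.
...OOOO..
.O.OOOO..
O......O.
.OOO...O.
..OO...OO
O.O......
O........
Population at generation 5: 29

Answer: 29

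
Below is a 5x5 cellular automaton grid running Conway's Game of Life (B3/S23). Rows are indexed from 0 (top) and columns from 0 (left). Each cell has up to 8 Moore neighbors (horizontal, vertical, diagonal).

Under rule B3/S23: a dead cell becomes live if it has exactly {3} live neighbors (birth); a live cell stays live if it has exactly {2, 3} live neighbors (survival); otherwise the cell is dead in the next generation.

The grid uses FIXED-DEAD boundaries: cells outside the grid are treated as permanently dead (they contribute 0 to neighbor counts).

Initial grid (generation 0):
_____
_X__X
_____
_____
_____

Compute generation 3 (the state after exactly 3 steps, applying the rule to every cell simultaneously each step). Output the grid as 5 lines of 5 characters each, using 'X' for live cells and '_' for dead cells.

Simulating step by step:
Generation 0 (given above): 2 live cells
Generation 1: 0 live cells
_____
_____
_____
_____
_____
Generation 2: 0 live cells
_____
_____
_____
_____
_____
Generation 3: 0 live cells
(generation 3 grid is the final answer)

Answer: _____
_____
_____
_____
_____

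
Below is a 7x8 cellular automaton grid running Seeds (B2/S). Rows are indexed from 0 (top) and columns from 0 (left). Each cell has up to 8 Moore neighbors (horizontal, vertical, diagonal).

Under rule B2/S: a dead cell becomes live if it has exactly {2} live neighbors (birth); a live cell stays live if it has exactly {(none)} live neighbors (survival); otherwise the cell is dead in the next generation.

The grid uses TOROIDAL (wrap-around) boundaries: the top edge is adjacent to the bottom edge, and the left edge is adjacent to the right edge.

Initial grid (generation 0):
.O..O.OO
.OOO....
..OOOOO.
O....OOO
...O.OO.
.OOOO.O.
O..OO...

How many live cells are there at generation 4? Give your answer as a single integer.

Simulating step by step:
Generation 0 (given above): 27 live cells
Generation 1: 2 live cells
........
........
........
.O......
........
O.......
........
Generation 2: 2 live cells
........
........
........
........
OO......
........
........
Generation 3: 4 live cells
........
........
........
OO......
........
OO......
........
Generation 4: 6 live cells
........
........
OO......
........
..O....O
........
OO......
Population at generation 4: 6

Answer: 6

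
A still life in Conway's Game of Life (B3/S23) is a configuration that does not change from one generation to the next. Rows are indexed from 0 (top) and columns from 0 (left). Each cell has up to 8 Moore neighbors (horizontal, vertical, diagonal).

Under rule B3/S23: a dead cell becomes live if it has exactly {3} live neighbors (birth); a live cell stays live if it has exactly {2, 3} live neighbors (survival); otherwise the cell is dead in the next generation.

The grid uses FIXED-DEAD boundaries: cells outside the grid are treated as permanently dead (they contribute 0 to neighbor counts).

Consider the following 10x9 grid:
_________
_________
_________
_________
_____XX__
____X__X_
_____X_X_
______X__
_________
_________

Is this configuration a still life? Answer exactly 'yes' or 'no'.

Answer: yes

Derivation:
Compute generation 1 and compare to generation 0 (given above):
Generation 1:
_________
_________
_________
_________
_____XX__
____X__X_
_____X_X_
______X__
_________
_________
The grids are IDENTICAL -> still life.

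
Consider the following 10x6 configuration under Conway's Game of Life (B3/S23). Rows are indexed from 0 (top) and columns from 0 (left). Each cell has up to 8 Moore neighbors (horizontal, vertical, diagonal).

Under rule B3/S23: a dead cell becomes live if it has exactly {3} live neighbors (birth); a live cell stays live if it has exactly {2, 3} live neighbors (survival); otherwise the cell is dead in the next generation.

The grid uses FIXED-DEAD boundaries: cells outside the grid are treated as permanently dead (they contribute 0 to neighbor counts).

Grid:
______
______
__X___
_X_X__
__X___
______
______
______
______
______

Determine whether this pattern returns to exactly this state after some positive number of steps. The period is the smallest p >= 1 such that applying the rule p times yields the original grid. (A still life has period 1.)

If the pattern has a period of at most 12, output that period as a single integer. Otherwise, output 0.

Simulating and comparing each generation to the original:
Gen 0 (original, given above): 4 live cells
Gen 1: 4 live cells, MATCHES original -> period = 1

Answer: 1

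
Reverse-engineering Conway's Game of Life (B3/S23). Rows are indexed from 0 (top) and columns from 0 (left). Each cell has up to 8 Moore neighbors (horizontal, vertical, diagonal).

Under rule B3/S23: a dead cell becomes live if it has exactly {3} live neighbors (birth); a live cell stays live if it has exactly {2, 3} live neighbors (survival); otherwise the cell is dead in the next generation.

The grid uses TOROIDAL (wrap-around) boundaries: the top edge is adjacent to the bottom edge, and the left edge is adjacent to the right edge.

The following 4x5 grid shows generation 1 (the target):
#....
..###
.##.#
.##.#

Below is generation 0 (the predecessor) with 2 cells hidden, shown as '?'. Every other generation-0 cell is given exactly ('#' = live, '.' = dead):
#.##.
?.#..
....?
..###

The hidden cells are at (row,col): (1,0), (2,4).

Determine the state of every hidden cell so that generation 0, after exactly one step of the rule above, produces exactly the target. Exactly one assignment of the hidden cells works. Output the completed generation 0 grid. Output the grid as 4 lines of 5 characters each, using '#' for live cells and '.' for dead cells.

Answer: #.##.
#.#..
.....
..###

Derivation:
Hidden generation-0 cells (in order): (1,0), (2,4).
A hidden cell only influences target cells in its own 3x3 neighborhood. Try each of the 2^2 = 4 assignments, step the completed generation 0 forward once under B3/S23, and compare with the target:
  (1,0)=. (2,4)=. -> step gives (0,0)='.' but target has '#' -> reject
  (1,0)=. (2,4)=# -> step gives (0,0)='.' but target has '#' -> reject
  (1,0)=# (2,4)=. -> step reproduces the target at every cell -> ACCEPT
  (1,0)=# (2,4)=# -> step gives (1,0)='#' but target has '.' -> reject
Unique solution: (1,0)=live, (2,4)=dead.
Check: live-neighbor counts of every cell in the completed generation 0:
25455
14233
23343
23343
Applying B3/S23 to generation 0 with these counts gives:
#....
..###
.##.#
.##.#
which matches the target exactly.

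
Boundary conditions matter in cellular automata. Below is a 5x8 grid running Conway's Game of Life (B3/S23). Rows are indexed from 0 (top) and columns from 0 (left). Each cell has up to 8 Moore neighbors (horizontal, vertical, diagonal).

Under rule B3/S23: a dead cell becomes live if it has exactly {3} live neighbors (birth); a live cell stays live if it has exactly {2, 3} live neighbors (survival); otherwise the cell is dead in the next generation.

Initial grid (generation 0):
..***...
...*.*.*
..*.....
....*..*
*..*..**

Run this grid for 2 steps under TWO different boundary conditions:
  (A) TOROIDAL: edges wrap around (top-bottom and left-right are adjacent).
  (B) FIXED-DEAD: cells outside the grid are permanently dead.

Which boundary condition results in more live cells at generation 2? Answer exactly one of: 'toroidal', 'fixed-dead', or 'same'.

Answer: toroidal

Derivation:
Under TOROIDAL boundary, generation 2:
*....*..
...***..
...****.
****....
..****..
Population = 17

Under FIXED-DEAD boundary, generation 2:
...*....
..*..*..
...*****
...**...
......**
Population = 12

Comparison: toroidal=17, fixed-dead=12 -> toroidal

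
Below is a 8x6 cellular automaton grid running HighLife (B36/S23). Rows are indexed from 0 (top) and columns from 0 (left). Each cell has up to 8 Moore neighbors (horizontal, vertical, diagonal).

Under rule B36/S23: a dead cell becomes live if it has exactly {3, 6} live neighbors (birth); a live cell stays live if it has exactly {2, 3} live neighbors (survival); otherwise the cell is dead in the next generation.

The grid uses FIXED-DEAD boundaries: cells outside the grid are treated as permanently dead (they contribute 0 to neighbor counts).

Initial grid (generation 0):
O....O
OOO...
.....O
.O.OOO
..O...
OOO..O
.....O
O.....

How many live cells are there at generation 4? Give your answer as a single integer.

Simulating step by step:
Generation 0 (given above): 17 live cells
Generation 1: 15 live cells
O.....
OO....
O..O.O
..OOOO
O....O
.OO...
O.....
......
Generation 2: 15 live cells
OO....
OO....
O..O.O
.OOO.O
.....O
OO....
.O....
......
Generation 3: 15 live cells
OO....
..O...
O..O..
.OOO.O
O...O.
OO....
OO....
......
Generation 4: 14 live cells
.O....
O.O...
...OO.
OOOO..
O..OO.
......
OO....
......
Population at generation 4: 14

Answer: 14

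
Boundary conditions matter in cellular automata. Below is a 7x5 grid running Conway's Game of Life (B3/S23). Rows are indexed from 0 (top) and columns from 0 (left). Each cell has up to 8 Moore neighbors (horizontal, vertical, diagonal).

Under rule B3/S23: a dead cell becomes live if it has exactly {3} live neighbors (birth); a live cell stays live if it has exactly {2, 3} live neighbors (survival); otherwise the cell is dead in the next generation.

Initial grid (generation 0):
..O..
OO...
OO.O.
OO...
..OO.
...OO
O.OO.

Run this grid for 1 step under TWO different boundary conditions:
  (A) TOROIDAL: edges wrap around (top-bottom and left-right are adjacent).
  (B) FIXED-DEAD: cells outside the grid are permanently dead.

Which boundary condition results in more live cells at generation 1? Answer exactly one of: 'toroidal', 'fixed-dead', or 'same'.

Answer: toroidal

Derivation:
Under TOROIDAL boundary, generation 1:
O.OOO
O...O
.....
O..O.
OOOO.
.O...
.OO..
Population = 15

Under FIXED-DEAD boundary, generation 1:
.O...
O....
.....
O..O.
.OOOO
.O..O
..OOO
Population = 13

Comparison: toroidal=15, fixed-dead=13 -> toroidal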